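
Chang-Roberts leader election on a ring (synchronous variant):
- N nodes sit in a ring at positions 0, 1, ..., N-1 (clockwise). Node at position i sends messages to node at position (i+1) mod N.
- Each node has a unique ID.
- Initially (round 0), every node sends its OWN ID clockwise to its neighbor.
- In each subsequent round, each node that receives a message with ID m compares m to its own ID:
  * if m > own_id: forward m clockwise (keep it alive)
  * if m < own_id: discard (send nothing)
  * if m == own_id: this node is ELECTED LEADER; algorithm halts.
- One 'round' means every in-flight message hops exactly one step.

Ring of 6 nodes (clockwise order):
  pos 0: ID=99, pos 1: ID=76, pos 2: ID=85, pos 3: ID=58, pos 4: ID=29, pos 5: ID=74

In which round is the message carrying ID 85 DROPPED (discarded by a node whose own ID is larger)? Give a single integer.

Answer: 4

Derivation:
Round 1: pos1(id76) recv 99: fwd; pos2(id85) recv 76: drop; pos3(id58) recv 85: fwd; pos4(id29) recv 58: fwd; pos5(id74) recv 29: drop; pos0(id99) recv 74: drop
Round 2: pos2(id85) recv 99: fwd; pos4(id29) recv 85: fwd; pos5(id74) recv 58: drop
Round 3: pos3(id58) recv 99: fwd; pos5(id74) recv 85: fwd
Round 4: pos4(id29) recv 99: fwd; pos0(id99) recv 85: drop
Round 5: pos5(id74) recv 99: fwd
Round 6: pos0(id99) recv 99: ELECTED
Message ID 85 originates at pos 2; dropped at pos 0 in round 4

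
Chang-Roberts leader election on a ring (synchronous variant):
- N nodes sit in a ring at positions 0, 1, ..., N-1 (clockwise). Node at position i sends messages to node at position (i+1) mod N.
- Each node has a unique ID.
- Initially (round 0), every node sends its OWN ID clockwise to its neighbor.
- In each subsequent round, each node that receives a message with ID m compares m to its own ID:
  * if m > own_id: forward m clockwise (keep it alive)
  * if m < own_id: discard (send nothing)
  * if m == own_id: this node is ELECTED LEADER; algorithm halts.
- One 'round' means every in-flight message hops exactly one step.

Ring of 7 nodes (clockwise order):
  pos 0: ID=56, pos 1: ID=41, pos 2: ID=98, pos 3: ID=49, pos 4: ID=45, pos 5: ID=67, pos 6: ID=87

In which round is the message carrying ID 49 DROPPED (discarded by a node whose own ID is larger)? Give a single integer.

Round 1: pos1(id41) recv 56: fwd; pos2(id98) recv 41: drop; pos3(id49) recv 98: fwd; pos4(id45) recv 49: fwd; pos5(id67) recv 45: drop; pos6(id87) recv 67: drop; pos0(id56) recv 87: fwd
Round 2: pos2(id98) recv 56: drop; pos4(id45) recv 98: fwd; pos5(id67) recv 49: drop; pos1(id41) recv 87: fwd
Round 3: pos5(id67) recv 98: fwd; pos2(id98) recv 87: drop
Round 4: pos6(id87) recv 98: fwd
Round 5: pos0(id56) recv 98: fwd
Round 6: pos1(id41) recv 98: fwd
Round 7: pos2(id98) recv 98: ELECTED
Message ID 49 originates at pos 3; dropped at pos 5 in round 2

Answer: 2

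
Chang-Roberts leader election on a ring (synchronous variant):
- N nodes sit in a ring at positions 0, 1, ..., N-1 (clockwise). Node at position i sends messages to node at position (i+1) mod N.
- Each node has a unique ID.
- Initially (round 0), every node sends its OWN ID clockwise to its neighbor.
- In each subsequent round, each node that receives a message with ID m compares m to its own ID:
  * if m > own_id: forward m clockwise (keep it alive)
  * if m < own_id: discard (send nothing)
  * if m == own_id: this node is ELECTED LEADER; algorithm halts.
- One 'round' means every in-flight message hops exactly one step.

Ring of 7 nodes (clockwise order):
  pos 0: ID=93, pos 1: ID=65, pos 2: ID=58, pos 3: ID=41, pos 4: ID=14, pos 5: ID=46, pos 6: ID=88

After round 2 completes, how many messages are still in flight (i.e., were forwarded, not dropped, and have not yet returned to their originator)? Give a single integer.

Round 1: pos1(id65) recv 93: fwd; pos2(id58) recv 65: fwd; pos3(id41) recv 58: fwd; pos4(id14) recv 41: fwd; pos5(id46) recv 14: drop; pos6(id88) recv 46: drop; pos0(id93) recv 88: drop
Round 2: pos2(id58) recv 93: fwd; pos3(id41) recv 65: fwd; pos4(id14) recv 58: fwd; pos5(id46) recv 41: drop
After round 2: 3 messages still in flight

Answer: 3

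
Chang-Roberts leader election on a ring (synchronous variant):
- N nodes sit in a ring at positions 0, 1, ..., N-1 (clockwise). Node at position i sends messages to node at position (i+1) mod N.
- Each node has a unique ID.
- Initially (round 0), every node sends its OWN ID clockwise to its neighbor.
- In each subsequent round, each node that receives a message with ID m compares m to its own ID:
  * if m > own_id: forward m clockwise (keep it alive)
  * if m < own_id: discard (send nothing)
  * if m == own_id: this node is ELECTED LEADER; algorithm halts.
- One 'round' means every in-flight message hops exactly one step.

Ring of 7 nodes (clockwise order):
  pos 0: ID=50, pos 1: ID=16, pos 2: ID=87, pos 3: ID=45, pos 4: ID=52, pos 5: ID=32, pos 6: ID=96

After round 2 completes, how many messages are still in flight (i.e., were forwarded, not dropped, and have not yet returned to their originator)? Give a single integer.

Round 1: pos1(id16) recv 50: fwd; pos2(id87) recv 16: drop; pos3(id45) recv 87: fwd; pos4(id52) recv 45: drop; pos5(id32) recv 52: fwd; pos6(id96) recv 32: drop; pos0(id50) recv 96: fwd
Round 2: pos2(id87) recv 50: drop; pos4(id52) recv 87: fwd; pos6(id96) recv 52: drop; pos1(id16) recv 96: fwd
After round 2: 2 messages still in flight

Answer: 2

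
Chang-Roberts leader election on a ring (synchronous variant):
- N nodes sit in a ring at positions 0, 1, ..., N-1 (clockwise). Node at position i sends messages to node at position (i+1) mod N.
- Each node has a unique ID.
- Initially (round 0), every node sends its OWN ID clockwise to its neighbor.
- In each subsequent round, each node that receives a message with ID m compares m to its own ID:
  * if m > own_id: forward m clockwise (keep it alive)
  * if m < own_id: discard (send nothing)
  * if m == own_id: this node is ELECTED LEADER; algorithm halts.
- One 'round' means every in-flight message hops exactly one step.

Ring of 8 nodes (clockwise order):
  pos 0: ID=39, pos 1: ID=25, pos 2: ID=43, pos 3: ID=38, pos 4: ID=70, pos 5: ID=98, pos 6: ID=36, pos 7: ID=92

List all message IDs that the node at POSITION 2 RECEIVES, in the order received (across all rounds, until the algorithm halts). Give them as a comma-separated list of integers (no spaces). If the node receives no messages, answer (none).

Answer: 25,39,92,98

Derivation:
Round 1: pos1(id25) recv 39: fwd; pos2(id43) recv 25: drop; pos3(id38) recv 43: fwd; pos4(id70) recv 38: drop; pos5(id98) recv 70: drop; pos6(id36) recv 98: fwd; pos7(id92) recv 36: drop; pos0(id39) recv 92: fwd
Round 2: pos2(id43) recv 39: drop; pos4(id70) recv 43: drop; pos7(id92) recv 98: fwd; pos1(id25) recv 92: fwd
Round 3: pos0(id39) recv 98: fwd; pos2(id43) recv 92: fwd
Round 4: pos1(id25) recv 98: fwd; pos3(id38) recv 92: fwd
Round 5: pos2(id43) recv 98: fwd; pos4(id70) recv 92: fwd
Round 6: pos3(id38) recv 98: fwd; pos5(id98) recv 92: drop
Round 7: pos4(id70) recv 98: fwd
Round 8: pos5(id98) recv 98: ELECTED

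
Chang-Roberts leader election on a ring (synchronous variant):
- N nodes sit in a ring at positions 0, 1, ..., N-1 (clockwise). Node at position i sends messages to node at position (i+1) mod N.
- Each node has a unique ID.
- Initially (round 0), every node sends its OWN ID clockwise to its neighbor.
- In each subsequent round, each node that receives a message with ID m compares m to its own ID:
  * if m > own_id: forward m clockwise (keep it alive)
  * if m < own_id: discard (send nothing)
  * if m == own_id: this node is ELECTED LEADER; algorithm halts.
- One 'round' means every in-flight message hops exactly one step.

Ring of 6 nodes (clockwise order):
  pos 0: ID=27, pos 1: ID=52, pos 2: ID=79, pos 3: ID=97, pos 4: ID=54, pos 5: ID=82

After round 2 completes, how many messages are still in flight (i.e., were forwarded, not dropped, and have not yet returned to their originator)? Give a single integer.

Round 1: pos1(id52) recv 27: drop; pos2(id79) recv 52: drop; pos3(id97) recv 79: drop; pos4(id54) recv 97: fwd; pos5(id82) recv 54: drop; pos0(id27) recv 82: fwd
Round 2: pos5(id82) recv 97: fwd; pos1(id52) recv 82: fwd
After round 2: 2 messages still in flight

Answer: 2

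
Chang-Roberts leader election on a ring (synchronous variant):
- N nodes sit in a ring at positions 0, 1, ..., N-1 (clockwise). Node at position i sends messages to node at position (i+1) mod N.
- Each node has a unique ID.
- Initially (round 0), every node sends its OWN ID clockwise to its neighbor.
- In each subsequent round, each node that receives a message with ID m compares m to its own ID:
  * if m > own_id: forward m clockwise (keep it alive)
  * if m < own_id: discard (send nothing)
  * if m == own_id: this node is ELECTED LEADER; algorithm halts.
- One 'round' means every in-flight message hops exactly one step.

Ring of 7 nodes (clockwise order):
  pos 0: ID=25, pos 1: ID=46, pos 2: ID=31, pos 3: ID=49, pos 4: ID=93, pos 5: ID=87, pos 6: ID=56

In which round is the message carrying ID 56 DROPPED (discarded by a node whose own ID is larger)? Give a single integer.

Answer: 5

Derivation:
Round 1: pos1(id46) recv 25: drop; pos2(id31) recv 46: fwd; pos3(id49) recv 31: drop; pos4(id93) recv 49: drop; pos5(id87) recv 93: fwd; pos6(id56) recv 87: fwd; pos0(id25) recv 56: fwd
Round 2: pos3(id49) recv 46: drop; pos6(id56) recv 93: fwd; pos0(id25) recv 87: fwd; pos1(id46) recv 56: fwd
Round 3: pos0(id25) recv 93: fwd; pos1(id46) recv 87: fwd; pos2(id31) recv 56: fwd
Round 4: pos1(id46) recv 93: fwd; pos2(id31) recv 87: fwd; pos3(id49) recv 56: fwd
Round 5: pos2(id31) recv 93: fwd; pos3(id49) recv 87: fwd; pos4(id93) recv 56: drop
Round 6: pos3(id49) recv 93: fwd; pos4(id93) recv 87: drop
Round 7: pos4(id93) recv 93: ELECTED
Message ID 56 originates at pos 6; dropped at pos 4 in round 5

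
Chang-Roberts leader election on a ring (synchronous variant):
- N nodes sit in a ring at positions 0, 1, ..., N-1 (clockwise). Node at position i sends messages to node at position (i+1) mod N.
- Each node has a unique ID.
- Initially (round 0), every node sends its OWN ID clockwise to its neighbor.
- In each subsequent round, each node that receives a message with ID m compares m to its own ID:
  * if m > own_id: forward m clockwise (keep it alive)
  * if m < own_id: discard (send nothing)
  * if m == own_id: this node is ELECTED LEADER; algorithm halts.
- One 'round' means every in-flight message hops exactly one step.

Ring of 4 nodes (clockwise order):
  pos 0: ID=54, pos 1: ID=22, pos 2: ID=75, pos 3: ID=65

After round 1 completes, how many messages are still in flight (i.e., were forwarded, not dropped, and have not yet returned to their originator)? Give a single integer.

Round 1: pos1(id22) recv 54: fwd; pos2(id75) recv 22: drop; pos3(id65) recv 75: fwd; pos0(id54) recv 65: fwd
After round 1: 3 messages still in flight

Answer: 3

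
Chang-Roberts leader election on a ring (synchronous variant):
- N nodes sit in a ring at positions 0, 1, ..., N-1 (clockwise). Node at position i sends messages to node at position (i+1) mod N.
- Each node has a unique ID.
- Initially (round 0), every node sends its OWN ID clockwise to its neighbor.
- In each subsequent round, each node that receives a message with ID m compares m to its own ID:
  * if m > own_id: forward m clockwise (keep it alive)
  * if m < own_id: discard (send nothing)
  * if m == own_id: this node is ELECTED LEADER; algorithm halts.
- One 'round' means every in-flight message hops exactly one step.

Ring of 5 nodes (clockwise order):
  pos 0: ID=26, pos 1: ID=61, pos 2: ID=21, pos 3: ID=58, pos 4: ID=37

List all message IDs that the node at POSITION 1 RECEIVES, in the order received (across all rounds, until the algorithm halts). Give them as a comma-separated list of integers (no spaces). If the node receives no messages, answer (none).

Round 1: pos1(id61) recv 26: drop; pos2(id21) recv 61: fwd; pos3(id58) recv 21: drop; pos4(id37) recv 58: fwd; pos0(id26) recv 37: fwd
Round 2: pos3(id58) recv 61: fwd; pos0(id26) recv 58: fwd; pos1(id61) recv 37: drop
Round 3: pos4(id37) recv 61: fwd; pos1(id61) recv 58: drop
Round 4: pos0(id26) recv 61: fwd
Round 5: pos1(id61) recv 61: ELECTED

Answer: 26,37,58,61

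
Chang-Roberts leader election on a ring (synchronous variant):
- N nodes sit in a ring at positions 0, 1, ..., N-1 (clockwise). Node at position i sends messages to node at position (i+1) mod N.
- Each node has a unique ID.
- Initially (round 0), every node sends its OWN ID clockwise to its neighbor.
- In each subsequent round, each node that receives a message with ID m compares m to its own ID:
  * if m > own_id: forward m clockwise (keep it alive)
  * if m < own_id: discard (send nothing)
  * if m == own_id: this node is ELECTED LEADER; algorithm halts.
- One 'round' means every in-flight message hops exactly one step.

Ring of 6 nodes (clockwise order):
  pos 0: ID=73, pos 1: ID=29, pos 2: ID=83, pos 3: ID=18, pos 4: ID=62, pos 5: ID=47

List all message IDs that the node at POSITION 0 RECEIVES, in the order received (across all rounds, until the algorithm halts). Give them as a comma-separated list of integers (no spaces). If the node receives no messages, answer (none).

Round 1: pos1(id29) recv 73: fwd; pos2(id83) recv 29: drop; pos3(id18) recv 83: fwd; pos4(id62) recv 18: drop; pos5(id47) recv 62: fwd; pos0(id73) recv 47: drop
Round 2: pos2(id83) recv 73: drop; pos4(id62) recv 83: fwd; pos0(id73) recv 62: drop
Round 3: pos5(id47) recv 83: fwd
Round 4: pos0(id73) recv 83: fwd
Round 5: pos1(id29) recv 83: fwd
Round 6: pos2(id83) recv 83: ELECTED

Answer: 47,62,83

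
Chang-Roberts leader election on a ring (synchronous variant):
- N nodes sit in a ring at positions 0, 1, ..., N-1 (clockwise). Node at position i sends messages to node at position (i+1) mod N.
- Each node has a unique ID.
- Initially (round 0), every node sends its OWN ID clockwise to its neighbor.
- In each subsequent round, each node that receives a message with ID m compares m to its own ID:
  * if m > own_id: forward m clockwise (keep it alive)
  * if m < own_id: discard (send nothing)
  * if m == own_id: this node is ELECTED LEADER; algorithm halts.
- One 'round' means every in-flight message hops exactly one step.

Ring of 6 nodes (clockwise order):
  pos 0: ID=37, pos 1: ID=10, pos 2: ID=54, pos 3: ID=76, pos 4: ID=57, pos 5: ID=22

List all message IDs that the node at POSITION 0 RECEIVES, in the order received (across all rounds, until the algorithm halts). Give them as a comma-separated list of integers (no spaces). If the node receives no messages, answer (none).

Round 1: pos1(id10) recv 37: fwd; pos2(id54) recv 10: drop; pos3(id76) recv 54: drop; pos4(id57) recv 76: fwd; pos5(id22) recv 57: fwd; pos0(id37) recv 22: drop
Round 2: pos2(id54) recv 37: drop; pos5(id22) recv 76: fwd; pos0(id37) recv 57: fwd
Round 3: pos0(id37) recv 76: fwd; pos1(id10) recv 57: fwd
Round 4: pos1(id10) recv 76: fwd; pos2(id54) recv 57: fwd
Round 5: pos2(id54) recv 76: fwd; pos3(id76) recv 57: drop
Round 6: pos3(id76) recv 76: ELECTED

Answer: 22,57,76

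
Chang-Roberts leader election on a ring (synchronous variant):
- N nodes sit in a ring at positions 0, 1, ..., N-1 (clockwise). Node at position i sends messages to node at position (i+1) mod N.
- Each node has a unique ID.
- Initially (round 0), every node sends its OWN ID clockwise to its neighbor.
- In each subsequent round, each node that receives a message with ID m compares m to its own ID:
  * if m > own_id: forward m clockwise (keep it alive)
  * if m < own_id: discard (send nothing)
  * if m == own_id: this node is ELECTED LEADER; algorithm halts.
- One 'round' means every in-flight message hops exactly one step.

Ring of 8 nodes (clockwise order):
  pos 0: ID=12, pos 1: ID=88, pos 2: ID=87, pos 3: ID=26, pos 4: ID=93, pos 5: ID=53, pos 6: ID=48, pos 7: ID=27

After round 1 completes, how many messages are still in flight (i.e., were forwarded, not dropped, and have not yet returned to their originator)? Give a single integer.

Answer: 6

Derivation:
Round 1: pos1(id88) recv 12: drop; pos2(id87) recv 88: fwd; pos3(id26) recv 87: fwd; pos4(id93) recv 26: drop; pos5(id53) recv 93: fwd; pos6(id48) recv 53: fwd; pos7(id27) recv 48: fwd; pos0(id12) recv 27: fwd
After round 1: 6 messages still in flight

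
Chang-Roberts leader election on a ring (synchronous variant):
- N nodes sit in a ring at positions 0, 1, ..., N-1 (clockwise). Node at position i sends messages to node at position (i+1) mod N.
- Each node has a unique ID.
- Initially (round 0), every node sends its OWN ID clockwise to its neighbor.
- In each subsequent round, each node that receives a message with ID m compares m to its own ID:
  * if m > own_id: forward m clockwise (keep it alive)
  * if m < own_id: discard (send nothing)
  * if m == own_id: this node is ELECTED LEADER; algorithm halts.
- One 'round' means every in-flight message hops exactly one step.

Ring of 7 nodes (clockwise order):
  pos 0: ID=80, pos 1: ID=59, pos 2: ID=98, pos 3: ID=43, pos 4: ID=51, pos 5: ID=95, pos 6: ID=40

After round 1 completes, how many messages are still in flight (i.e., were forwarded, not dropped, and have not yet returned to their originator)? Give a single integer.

Round 1: pos1(id59) recv 80: fwd; pos2(id98) recv 59: drop; pos3(id43) recv 98: fwd; pos4(id51) recv 43: drop; pos5(id95) recv 51: drop; pos6(id40) recv 95: fwd; pos0(id80) recv 40: drop
After round 1: 3 messages still in flight

Answer: 3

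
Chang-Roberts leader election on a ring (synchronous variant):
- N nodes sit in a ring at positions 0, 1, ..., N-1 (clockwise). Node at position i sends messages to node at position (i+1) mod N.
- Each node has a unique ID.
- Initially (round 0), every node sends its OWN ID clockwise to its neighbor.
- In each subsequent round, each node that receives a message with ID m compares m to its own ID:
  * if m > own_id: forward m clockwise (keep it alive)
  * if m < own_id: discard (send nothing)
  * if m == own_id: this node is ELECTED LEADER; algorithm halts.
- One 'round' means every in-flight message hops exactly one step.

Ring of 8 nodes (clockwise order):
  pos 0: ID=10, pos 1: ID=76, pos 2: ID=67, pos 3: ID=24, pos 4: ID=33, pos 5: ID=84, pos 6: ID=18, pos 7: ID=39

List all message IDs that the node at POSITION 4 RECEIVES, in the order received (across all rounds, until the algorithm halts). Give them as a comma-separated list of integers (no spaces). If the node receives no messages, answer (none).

Answer: 24,67,76,84

Derivation:
Round 1: pos1(id76) recv 10: drop; pos2(id67) recv 76: fwd; pos3(id24) recv 67: fwd; pos4(id33) recv 24: drop; pos5(id84) recv 33: drop; pos6(id18) recv 84: fwd; pos7(id39) recv 18: drop; pos0(id10) recv 39: fwd
Round 2: pos3(id24) recv 76: fwd; pos4(id33) recv 67: fwd; pos7(id39) recv 84: fwd; pos1(id76) recv 39: drop
Round 3: pos4(id33) recv 76: fwd; pos5(id84) recv 67: drop; pos0(id10) recv 84: fwd
Round 4: pos5(id84) recv 76: drop; pos1(id76) recv 84: fwd
Round 5: pos2(id67) recv 84: fwd
Round 6: pos3(id24) recv 84: fwd
Round 7: pos4(id33) recv 84: fwd
Round 8: pos5(id84) recv 84: ELECTED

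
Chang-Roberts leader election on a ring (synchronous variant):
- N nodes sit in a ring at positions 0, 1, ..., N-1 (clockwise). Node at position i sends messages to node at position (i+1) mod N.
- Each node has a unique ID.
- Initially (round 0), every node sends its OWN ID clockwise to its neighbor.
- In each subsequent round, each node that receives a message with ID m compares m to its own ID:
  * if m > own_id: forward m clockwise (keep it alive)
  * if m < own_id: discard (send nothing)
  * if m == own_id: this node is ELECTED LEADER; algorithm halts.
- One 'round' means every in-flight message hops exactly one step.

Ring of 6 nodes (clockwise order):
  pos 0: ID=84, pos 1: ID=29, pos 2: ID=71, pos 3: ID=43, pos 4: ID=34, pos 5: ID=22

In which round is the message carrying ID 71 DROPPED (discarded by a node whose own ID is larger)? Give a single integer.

Round 1: pos1(id29) recv 84: fwd; pos2(id71) recv 29: drop; pos3(id43) recv 71: fwd; pos4(id34) recv 43: fwd; pos5(id22) recv 34: fwd; pos0(id84) recv 22: drop
Round 2: pos2(id71) recv 84: fwd; pos4(id34) recv 71: fwd; pos5(id22) recv 43: fwd; pos0(id84) recv 34: drop
Round 3: pos3(id43) recv 84: fwd; pos5(id22) recv 71: fwd; pos0(id84) recv 43: drop
Round 4: pos4(id34) recv 84: fwd; pos0(id84) recv 71: drop
Round 5: pos5(id22) recv 84: fwd
Round 6: pos0(id84) recv 84: ELECTED
Message ID 71 originates at pos 2; dropped at pos 0 in round 4

Answer: 4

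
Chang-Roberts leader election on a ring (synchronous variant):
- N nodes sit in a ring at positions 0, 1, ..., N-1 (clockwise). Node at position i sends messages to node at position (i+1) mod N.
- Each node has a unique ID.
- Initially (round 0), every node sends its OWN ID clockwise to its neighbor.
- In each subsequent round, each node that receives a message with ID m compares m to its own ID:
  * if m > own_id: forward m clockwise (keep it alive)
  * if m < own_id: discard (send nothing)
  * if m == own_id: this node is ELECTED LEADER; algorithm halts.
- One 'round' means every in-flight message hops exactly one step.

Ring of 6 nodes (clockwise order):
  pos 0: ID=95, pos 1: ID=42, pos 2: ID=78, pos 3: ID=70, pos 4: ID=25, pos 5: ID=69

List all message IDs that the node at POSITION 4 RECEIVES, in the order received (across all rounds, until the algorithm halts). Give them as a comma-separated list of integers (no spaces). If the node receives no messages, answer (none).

Round 1: pos1(id42) recv 95: fwd; pos2(id78) recv 42: drop; pos3(id70) recv 78: fwd; pos4(id25) recv 70: fwd; pos5(id69) recv 25: drop; pos0(id95) recv 69: drop
Round 2: pos2(id78) recv 95: fwd; pos4(id25) recv 78: fwd; pos5(id69) recv 70: fwd
Round 3: pos3(id70) recv 95: fwd; pos5(id69) recv 78: fwd; pos0(id95) recv 70: drop
Round 4: pos4(id25) recv 95: fwd; pos0(id95) recv 78: drop
Round 5: pos5(id69) recv 95: fwd
Round 6: pos0(id95) recv 95: ELECTED

Answer: 70,78,95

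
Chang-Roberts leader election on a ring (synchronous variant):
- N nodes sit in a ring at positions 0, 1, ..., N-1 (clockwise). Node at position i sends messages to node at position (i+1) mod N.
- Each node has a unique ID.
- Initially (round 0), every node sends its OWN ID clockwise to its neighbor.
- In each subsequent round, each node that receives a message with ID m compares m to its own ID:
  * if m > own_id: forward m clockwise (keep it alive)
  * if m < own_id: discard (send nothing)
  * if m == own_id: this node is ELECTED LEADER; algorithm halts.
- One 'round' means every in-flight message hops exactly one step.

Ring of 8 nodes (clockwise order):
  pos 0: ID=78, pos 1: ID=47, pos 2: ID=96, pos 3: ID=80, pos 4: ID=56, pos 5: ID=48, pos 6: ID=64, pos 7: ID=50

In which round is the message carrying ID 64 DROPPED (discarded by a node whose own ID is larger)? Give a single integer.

Answer: 2

Derivation:
Round 1: pos1(id47) recv 78: fwd; pos2(id96) recv 47: drop; pos3(id80) recv 96: fwd; pos4(id56) recv 80: fwd; pos5(id48) recv 56: fwd; pos6(id64) recv 48: drop; pos7(id50) recv 64: fwd; pos0(id78) recv 50: drop
Round 2: pos2(id96) recv 78: drop; pos4(id56) recv 96: fwd; pos5(id48) recv 80: fwd; pos6(id64) recv 56: drop; pos0(id78) recv 64: drop
Round 3: pos5(id48) recv 96: fwd; pos6(id64) recv 80: fwd
Round 4: pos6(id64) recv 96: fwd; pos7(id50) recv 80: fwd
Round 5: pos7(id50) recv 96: fwd; pos0(id78) recv 80: fwd
Round 6: pos0(id78) recv 96: fwd; pos1(id47) recv 80: fwd
Round 7: pos1(id47) recv 96: fwd; pos2(id96) recv 80: drop
Round 8: pos2(id96) recv 96: ELECTED
Message ID 64 originates at pos 6; dropped at pos 0 in round 2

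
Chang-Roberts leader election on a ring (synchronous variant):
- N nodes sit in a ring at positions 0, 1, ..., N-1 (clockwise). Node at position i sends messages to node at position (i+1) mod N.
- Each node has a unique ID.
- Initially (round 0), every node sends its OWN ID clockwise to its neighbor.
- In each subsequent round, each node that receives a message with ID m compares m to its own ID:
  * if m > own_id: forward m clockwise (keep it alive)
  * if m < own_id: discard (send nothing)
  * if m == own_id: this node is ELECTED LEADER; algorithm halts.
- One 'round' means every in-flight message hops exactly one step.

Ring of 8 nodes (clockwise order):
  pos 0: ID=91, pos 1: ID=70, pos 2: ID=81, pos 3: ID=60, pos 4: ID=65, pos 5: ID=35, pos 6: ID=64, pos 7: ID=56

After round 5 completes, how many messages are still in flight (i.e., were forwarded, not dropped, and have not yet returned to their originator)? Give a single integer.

Round 1: pos1(id70) recv 91: fwd; pos2(id81) recv 70: drop; pos3(id60) recv 81: fwd; pos4(id65) recv 60: drop; pos5(id35) recv 65: fwd; pos6(id64) recv 35: drop; pos7(id56) recv 64: fwd; pos0(id91) recv 56: drop
Round 2: pos2(id81) recv 91: fwd; pos4(id65) recv 81: fwd; pos6(id64) recv 65: fwd; pos0(id91) recv 64: drop
Round 3: pos3(id60) recv 91: fwd; pos5(id35) recv 81: fwd; pos7(id56) recv 65: fwd
Round 4: pos4(id65) recv 91: fwd; pos6(id64) recv 81: fwd; pos0(id91) recv 65: drop
Round 5: pos5(id35) recv 91: fwd; pos7(id56) recv 81: fwd
After round 5: 2 messages still in flight

Answer: 2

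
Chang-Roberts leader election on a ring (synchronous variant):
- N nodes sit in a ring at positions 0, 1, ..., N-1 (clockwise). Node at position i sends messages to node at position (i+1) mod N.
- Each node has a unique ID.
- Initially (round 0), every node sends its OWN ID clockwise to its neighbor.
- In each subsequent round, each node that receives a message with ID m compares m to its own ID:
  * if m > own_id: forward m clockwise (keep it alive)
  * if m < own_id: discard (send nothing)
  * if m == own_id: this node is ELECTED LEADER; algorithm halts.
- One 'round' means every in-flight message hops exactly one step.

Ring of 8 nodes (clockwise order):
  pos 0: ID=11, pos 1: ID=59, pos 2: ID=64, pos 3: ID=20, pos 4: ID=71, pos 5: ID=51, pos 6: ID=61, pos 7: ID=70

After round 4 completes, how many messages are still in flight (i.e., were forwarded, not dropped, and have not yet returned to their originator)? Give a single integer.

Answer: 2

Derivation:
Round 1: pos1(id59) recv 11: drop; pos2(id64) recv 59: drop; pos3(id20) recv 64: fwd; pos4(id71) recv 20: drop; pos5(id51) recv 71: fwd; pos6(id61) recv 51: drop; pos7(id70) recv 61: drop; pos0(id11) recv 70: fwd
Round 2: pos4(id71) recv 64: drop; pos6(id61) recv 71: fwd; pos1(id59) recv 70: fwd
Round 3: pos7(id70) recv 71: fwd; pos2(id64) recv 70: fwd
Round 4: pos0(id11) recv 71: fwd; pos3(id20) recv 70: fwd
After round 4: 2 messages still in flight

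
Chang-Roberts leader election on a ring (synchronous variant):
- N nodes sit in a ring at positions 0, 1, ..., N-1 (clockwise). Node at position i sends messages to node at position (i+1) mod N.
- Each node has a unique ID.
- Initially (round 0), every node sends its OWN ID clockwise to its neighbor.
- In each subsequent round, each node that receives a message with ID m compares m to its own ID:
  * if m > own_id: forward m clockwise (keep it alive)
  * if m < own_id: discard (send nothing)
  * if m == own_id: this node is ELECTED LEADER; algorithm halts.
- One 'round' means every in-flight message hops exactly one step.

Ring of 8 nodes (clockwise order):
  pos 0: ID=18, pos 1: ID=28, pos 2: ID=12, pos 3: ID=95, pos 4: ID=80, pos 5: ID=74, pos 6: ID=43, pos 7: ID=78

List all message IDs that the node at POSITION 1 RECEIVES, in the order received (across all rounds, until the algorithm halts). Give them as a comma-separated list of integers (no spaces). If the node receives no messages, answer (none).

Answer: 18,78,80,95

Derivation:
Round 1: pos1(id28) recv 18: drop; pos2(id12) recv 28: fwd; pos3(id95) recv 12: drop; pos4(id80) recv 95: fwd; pos5(id74) recv 80: fwd; pos6(id43) recv 74: fwd; pos7(id78) recv 43: drop; pos0(id18) recv 78: fwd
Round 2: pos3(id95) recv 28: drop; pos5(id74) recv 95: fwd; pos6(id43) recv 80: fwd; pos7(id78) recv 74: drop; pos1(id28) recv 78: fwd
Round 3: pos6(id43) recv 95: fwd; pos7(id78) recv 80: fwd; pos2(id12) recv 78: fwd
Round 4: pos7(id78) recv 95: fwd; pos0(id18) recv 80: fwd; pos3(id95) recv 78: drop
Round 5: pos0(id18) recv 95: fwd; pos1(id28) recv 80: fwd
Round 6: pos1(id28) recv 95: fwd; pos2(id12) recv 80: fwd
Round 7: pos2(id12) recv 95: fwd; pos3(id95) recv 80: drop
Round 8: pos3(id95) recv 95: ELECTED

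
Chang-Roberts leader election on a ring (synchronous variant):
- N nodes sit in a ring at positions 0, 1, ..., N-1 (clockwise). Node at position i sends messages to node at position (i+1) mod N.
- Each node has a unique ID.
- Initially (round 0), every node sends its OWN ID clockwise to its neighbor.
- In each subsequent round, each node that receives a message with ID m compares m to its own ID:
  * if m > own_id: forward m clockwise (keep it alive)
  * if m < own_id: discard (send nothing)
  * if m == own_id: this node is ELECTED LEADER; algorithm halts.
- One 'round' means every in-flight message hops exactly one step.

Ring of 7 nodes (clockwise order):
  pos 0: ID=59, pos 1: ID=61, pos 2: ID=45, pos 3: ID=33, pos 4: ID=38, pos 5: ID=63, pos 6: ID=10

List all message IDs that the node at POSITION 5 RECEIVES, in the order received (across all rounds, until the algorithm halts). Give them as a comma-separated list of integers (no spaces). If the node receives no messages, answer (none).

Answer: 38,45,61,63

Derivation:
Round 1: pos1(id61) recv 59: drop; pos2(id45) recv 61: fwd; pos3(id33) recv 45: fwd; pos4(id38) recv 33: drop; pos5(id63) recv 38: drop; pos6(id10) recv 63: fwd; pos0(id59) recv 10: drop
Round 2: pos3(id33) recv 61: fwd; pos4(id38) recv 45: fwd; pos0(id59) recv 63: fwd
Round 3: pos4(id38) recv 61: fwd; pos5(id63) recv 45: drop; pos1(id61) recv 63: fwd
Round 4: pos5(id63) recv 61: drop; pos2(id45) recv 63: fwd
Round 5: pos3(id33) recv 63: fwd
Round 6: pos4(id38) recv 63: fwd
Round 7: pos5(id63) recv 63: ELECTED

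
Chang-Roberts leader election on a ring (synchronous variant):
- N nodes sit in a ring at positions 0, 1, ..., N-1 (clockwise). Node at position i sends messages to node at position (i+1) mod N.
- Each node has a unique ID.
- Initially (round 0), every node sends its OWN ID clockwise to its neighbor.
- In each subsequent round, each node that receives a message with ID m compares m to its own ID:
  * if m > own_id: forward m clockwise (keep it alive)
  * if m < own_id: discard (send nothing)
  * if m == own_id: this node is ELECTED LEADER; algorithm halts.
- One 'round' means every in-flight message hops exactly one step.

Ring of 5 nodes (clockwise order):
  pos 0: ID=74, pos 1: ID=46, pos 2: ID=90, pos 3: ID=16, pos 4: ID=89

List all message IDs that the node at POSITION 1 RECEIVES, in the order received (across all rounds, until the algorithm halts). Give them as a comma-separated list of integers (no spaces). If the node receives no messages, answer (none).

Round 1: pos1(id46) recv 74: fwd; pos2(id90) recv 46: drop; pos3(id16) recv 90: fwd; pos4(id89) recv 16: drop; pos0(id74) recv 89: fwd
Round 2: pos2(id90) recv 74: drop; pos4(id89) recv 90: fwd; pos1(id46) recv 89: fwd
Round 3: pos0(id74) recv 90: fwd; pos2(id90) recv 89: drop
Round 4: pos1(id46) recv 90: fwd
Round 5: pos2(id90) recv 90: ELECTED

Answer: 74,89,90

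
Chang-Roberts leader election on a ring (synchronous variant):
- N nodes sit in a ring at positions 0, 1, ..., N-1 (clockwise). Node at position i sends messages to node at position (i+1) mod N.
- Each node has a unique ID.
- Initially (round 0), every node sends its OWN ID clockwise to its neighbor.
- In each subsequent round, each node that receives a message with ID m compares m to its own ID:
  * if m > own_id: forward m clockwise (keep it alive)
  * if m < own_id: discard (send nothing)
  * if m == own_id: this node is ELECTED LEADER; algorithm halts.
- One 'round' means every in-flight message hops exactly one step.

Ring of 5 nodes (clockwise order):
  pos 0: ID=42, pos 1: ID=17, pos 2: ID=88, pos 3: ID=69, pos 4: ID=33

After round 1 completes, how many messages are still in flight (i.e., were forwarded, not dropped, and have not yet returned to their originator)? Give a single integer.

Answer: 3

Derivation:
Round 1: pos1(id17) recv 42: fwd; pos2(id88) recv 17: drop; pos3(id69) recv 88: fwd; pos4(id33) recv 69: fwd; pos0(id42) recv 33: drop
After round 1: 3 messages still in flight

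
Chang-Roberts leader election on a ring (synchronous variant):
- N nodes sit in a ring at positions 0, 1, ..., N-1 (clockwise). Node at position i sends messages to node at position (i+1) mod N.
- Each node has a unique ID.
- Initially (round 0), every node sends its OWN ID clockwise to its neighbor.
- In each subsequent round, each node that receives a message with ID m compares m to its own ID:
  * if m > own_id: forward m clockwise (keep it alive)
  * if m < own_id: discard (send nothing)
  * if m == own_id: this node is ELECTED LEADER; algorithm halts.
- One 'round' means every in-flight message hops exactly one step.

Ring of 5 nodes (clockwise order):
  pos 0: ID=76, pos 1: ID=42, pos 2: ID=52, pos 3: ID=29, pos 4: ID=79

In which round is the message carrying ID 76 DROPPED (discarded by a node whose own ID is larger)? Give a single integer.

Round 1: pos1(id42) recv 76: fwd; pos2(id52) recv 42: drop; pos3(id29) recv 52: fwd; pos4(id79) recv 29: drop; pos0(id76) recv 79: fwd
Round 2: pos2(id52) recv 76: fwd; pos4(id79) recv 52: drop; pos1(id42) recv 79: fwd
Round 3: pos3(id29) recv 76: fwd; pos2(id52) recv 79: fwd
Round 4: pos4(id79) recv 76: drop; pos3(id29) recv 79: fwd
Round 5: pos4(id79) recv 79: ELECTED
Message ID 76 originates at pos 0; dropped at pos 4 in round 4

Answer: 4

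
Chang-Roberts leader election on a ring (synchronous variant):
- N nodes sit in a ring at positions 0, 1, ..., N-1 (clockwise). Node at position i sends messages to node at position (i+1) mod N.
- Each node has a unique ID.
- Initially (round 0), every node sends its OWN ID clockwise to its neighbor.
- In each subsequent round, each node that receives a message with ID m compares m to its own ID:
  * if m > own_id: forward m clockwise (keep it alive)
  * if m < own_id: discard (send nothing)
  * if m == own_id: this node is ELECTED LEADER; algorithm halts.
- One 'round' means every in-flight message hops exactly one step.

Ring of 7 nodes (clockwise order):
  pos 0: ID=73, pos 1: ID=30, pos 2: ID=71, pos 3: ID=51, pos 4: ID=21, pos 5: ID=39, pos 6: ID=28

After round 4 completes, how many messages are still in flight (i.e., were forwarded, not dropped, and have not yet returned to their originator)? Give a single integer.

Round 1: pos1(id30) recv 73: fwd; pos2(id71) recv 30: drop; pos3(id51) recv 71: fwd; pos4(id21) recv 51: fwd; pos5(id39) recv 21: drop; pos6(id28) recv 39: fwd; pos0(id73) recv 28: drop
Round 2: pos2(id71) recv 73: fwd; pos4(id21) recv 71: fwd; pos5(id39) recv 51: fwd; pos0(id73) recv 39: drop
Round 3: pos3(id51) recv 73: fwd; pos5(id39) recv 71: fwd; pos6(id28) recv 51: fwd
Round 4: pos4(id21) recv 73: fwd; pos6(id28) recv 71: fwd; pos0(id73) recv 51: drop
After round 4: 2 messages still in flight

Answer: 2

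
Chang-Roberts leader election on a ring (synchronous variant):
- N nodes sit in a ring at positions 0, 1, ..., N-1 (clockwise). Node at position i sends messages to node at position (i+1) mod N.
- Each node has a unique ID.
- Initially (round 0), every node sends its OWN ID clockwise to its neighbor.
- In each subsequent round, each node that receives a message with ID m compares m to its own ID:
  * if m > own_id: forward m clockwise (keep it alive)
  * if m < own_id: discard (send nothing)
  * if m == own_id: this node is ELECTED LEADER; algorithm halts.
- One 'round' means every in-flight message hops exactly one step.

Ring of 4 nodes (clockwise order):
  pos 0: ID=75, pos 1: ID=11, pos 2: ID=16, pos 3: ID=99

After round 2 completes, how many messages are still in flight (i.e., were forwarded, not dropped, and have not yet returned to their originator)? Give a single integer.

Answer: 2

Derivation:
Round 1: pos1(id11) recv 75: fwd; pos2(id16) recv 11: drop; pos3(id99) recv 16: drop; pos0(id75) recv 99: fwd
Round 2: pos2(id16) recv 75: fwd; pos1(id11) recv 99: fwd
After round 2: 2 messages still in flight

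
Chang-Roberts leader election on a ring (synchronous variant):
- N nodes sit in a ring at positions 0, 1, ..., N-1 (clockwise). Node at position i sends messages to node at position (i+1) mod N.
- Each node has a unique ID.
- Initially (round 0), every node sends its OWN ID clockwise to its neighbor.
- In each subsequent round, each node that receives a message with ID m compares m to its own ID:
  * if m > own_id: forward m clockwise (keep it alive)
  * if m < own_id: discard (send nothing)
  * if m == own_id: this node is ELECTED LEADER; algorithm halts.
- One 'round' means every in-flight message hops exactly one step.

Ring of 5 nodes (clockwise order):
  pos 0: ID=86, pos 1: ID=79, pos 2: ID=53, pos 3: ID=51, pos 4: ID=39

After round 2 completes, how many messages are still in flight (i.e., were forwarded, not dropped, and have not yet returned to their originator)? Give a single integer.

Round 1: pos1(id79) recv 86: fwd; pos2(id53) recv 79: fwd; pos3(id51) recv 53: fwd; pos4(id39) recv 51: fwd; pos0(id86) recv 39: drop
Round 2: pos2(id53) recv 86: fwd; pos3(id51) recv 79: fwd; pos4(id39) recv 53: fwd; pos0(id86) recv 51: drop
After round 2: 3 messages still in flight

Answer: 3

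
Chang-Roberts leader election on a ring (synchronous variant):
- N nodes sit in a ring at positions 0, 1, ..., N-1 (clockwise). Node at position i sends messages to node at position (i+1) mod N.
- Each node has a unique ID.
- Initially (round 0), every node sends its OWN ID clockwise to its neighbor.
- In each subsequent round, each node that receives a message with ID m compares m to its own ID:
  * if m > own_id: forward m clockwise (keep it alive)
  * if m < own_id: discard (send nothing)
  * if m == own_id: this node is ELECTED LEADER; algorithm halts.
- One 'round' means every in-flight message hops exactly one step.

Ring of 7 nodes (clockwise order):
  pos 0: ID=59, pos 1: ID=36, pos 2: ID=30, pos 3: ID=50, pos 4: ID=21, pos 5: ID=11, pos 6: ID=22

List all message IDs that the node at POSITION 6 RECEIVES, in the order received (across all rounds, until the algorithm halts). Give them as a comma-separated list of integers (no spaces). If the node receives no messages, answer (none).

Answer: 11,21,50,59

Derivation:
Round 1: pos1(id36) recv 59: fwd; pos2(id30) recv 36: fwd; pos3(id50) recv 30: drop; pos4(id21) recv 50: fwd; pos5(id11) recv 21: fwd; pos6(id22) recv 11: drop; pos0(id59) recv 22: drop
Round 2: pos2(id30) recv 59: fwd; pos3(id50) recv 36: drop; pos5(id11) recv 50: fwd; pos6(id22) recv 21: drop
Round 3: pos3(id50) recv 59: fwd; pos6(id22) recv 50: fwd
Round 4: pos4(id21) recv 59: fwd; pos0(id59) recv 50: drop
Round 5: pos5(id11) recv 59: fwd
Round 6: pos6(id22) recv 59: fwd
Round 7: pos0(id59) recv 59: ELECTED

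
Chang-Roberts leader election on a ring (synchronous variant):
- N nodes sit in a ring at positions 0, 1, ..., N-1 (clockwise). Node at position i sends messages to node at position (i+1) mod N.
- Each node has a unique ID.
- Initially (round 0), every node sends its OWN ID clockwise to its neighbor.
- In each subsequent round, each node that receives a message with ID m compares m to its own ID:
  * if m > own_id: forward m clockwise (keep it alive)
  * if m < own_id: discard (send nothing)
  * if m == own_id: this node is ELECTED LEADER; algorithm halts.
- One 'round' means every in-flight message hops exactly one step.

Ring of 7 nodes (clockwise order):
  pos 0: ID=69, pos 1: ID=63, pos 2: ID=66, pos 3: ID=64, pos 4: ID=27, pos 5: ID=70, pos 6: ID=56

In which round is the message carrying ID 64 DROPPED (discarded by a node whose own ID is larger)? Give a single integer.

Round 1: pos1(id63) recv 69: fwd; pos2(id66) recv 63: drop; pos3(id64) recv 66: fwd; pos4(id27) recv 64: fwd; pos5(id70) recv 27: drop; pos6(id56) recv 70: fwd; pos0(id69) recv 56: drop
Round 2: pos2(id66) recv 69: fwd; pos4(id27) recv 66: fwd; pos5(id70) recv 64: drop; pos0(id69) recv 70: fwd
Round 3: pos3(id64) recv 69: fwd; pos5(id70) recv 66: drop; pos1(id63) recv 70: fwd
Round 4: pos4(id27) recv 69: fwd; pos2(id66) recv 70: fwd
Round 5: pos5(id70) recv 69: drop; pos3(id64) recv 70: fwd
Round 6: pos4(id27) recv 70: fwd
Round 7: pos5(id70) recv 70: ELECTED
Message ID 64 originates at pos 3; dropped at pos 5 in round 2

Answer: 2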